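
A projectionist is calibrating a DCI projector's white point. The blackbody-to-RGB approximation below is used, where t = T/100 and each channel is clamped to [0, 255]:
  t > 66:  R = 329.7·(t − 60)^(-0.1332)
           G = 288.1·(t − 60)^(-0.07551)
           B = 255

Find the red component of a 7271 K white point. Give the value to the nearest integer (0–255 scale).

235

t = 7271/100 = 72.71; the t > 66 branch applies.
R = 329.7·(72.71 − 60)^(-0.1332) = 329.7·12.71^(-0.1332) = 329.7·0.71273 = 234.989.
Rounded: 235.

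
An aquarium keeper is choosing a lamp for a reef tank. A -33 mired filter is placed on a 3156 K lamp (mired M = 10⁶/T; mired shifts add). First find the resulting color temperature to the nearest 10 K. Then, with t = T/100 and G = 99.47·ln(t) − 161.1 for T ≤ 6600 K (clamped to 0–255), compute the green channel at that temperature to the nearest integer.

M_in = 10⁶/3156 = 316.86; M_out = 316.86 + (-33) = 283.86.
T_out = 10⁶/283.86 = 3522.9 K → 3520 K; t = 35.2.
G = 99.47·ln 35.2 − 161.1 = 99.47·3.5610 − 161.1 = 193.117.
Rounded: 193.

193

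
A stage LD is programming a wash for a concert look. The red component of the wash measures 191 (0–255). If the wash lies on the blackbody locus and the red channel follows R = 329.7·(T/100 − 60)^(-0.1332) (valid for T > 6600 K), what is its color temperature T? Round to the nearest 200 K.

12000 K

(t − 60)^(-0.1332) = 191/329.7 = 0.57931.
t − 60 = 0.57931^(1/-0.1332) = 0.57931^(-7.508) = 60.245, so t = 120.245.
T = 100·t = 12025 K → 12000 K to the nearest 200 K.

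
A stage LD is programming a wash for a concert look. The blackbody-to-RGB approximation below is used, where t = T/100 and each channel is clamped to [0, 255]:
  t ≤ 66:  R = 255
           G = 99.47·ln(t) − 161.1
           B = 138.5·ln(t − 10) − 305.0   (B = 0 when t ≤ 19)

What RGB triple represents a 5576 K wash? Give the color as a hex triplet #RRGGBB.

t = 5576/100 = 55.76; the t ≤ 66 branch applies.
R = 255 by definition for t ≤ 66.
G = 99.47·ln 55.76 − 161.1 = 99.47·4.0211 − 161.1 = 238.875.
B = 138.5·ln(55.76 − 10) − 305.0 = 138.5·ln 45.76 − 305.0 = 138.5·3.8234 − 305.0 = 224.542.
Rounded: (255, 239, 225).
In hex: #FFEFE1.

#FFEFE1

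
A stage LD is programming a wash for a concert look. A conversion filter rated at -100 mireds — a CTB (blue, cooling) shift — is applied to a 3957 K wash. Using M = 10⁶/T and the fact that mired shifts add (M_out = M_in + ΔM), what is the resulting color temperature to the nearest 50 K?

6550 K

M_in = 10⁶/3957 = 252.72 mireds.
M_out = 252.72 + (-100) = 152.72 mireds.
T_out = 10⁶/152.72 = 6548.1 K → 6550 K.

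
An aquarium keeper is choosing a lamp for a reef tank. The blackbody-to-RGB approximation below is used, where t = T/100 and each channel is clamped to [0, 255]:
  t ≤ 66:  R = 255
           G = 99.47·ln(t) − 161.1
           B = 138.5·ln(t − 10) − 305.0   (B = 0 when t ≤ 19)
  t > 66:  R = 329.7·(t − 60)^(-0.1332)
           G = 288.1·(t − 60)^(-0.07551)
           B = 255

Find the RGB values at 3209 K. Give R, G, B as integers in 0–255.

t = 3209/100 = 32.09; the t ≤ 66 branch applies.
R = 255 by definition for t ≤ 66.
G = 99.47·ln 32.09 − 161.1 = 99.47·3.4685 − 161.1 = 183.916.
B = 138.5·ln(32.09 − 10) − 305.0 = 138.5·ln 22.09 − 305.0 = 138.5·3.0951 − 305.0 = 123.675.
Rounded: (255, 184, 124).

R=255, G=184, B=124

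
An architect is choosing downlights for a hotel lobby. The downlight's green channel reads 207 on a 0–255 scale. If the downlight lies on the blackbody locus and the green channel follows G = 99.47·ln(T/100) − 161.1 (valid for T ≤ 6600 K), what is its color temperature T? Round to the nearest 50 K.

ln t = (207 + 161.1) / 99.47 = 3.7006.
t = e^3.7006 = 40.472.
T = 100·t = 4047 K → 4050 K to the nearest 50 K.

4050 K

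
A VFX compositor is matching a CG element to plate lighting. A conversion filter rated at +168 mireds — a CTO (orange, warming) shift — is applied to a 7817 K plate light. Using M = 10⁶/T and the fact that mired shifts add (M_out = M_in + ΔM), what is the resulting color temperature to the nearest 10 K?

M_in = 10⁶/7817 = 127.93 mireds.
M_out = 127.93 + (+168) = 295.93 mireds.
T_out = 10⁶/295.93 = 3379.2 K → 3380 K.

3380 K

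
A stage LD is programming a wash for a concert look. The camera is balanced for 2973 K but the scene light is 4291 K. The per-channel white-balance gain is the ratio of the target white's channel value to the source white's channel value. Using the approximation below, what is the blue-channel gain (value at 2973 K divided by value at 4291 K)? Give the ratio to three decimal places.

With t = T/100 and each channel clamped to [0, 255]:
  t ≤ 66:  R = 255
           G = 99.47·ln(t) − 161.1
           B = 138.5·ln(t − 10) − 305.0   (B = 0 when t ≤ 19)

At 4291 K (t = 42.91):
  B = 138.5·ln(42.91 − 10) − 305.0 = 138.5·ln 32.91 − 305.0 = 138.5·3.4938 − 305.0 = 178.888.
At 2973 K (t = 29.73):
  B = 138.5·ln(29.73 − 10) − 305.0 = 138.5·ln 19.73 − 305.0 = 138.5·2.9821 − 305.0 = 108.026.
Gain = 108.026 / 178.888 = 0.6039 → 0.604.

0.604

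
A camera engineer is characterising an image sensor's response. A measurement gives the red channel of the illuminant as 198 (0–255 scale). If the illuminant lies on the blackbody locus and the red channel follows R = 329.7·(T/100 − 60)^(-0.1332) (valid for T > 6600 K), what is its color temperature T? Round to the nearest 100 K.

10600 K

(t − 60)^(-0.1332) = 198/329.7 = 0.60055.
t − 60 = 0.60055^(1/-0.1332) = 0.60055^(-7.508) = 45.980, so t = 105.980.
T = 100·t = 10598 K → 10600 K to the nearest 100 K.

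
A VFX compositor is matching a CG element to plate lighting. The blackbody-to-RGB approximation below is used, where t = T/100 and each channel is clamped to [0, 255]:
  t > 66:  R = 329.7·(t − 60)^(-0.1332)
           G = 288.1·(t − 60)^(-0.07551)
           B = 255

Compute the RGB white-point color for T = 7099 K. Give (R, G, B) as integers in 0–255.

(240, 240, 255)

t = 7099/100 = 70.99; the t > 66 branch applies.
R = 329.7·(70.99 − 60)^(-0.1332) = 329.7·10.99^(-0.1332) = 329.7·0.72667 = 239.584.
G = 288.1·(70.99 − 60)^(-0.07551) = 288.1·10.99^(-0.07551) = 288.1·0.83444 = 240.402.
B = 255 by definition for t > 66.
Rounded: (240, 240, 255).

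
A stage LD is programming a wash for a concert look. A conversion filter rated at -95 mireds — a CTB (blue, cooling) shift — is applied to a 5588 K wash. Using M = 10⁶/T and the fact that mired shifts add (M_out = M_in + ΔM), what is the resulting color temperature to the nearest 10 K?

M_in = 10⁶/5588 = 178.95 mireds.
M_out = 178.95 + (-95) = 83.95 mireds.
T_out = 10⁶/83.95 = 11911.2 K → 11910 K.

11910 K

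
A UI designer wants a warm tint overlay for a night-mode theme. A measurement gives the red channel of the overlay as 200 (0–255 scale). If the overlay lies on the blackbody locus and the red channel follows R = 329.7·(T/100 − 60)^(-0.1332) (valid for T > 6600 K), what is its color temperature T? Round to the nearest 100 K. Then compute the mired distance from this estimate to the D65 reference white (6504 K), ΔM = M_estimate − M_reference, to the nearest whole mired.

(t − 60)^(-0.1332) = 200/329.7 = 0.60661.
t − 60 = 0.60661^(1/-0.1332) = 0.60661^(-7.508) = 42.638, so t = 102.638.
T = 100·t = 10264 K → 10300 K to the nearest 100 K.
M_estimate = 10⁶/10300 = 97.09; M_reference = 10⁶/6504 = 153.75.
ΔM = 97.09 − 153.75 = -56.66 → -57 mireds.

-57 mireds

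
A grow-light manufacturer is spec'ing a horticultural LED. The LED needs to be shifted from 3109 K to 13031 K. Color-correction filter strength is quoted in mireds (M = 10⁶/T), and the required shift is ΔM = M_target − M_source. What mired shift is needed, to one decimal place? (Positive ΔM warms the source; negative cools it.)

M_source = 10⁶/3109 = 321.647; M_target = 10⁶/13031 = 76.740.
ΔM = 76.740 − 321.647 = -244.907 → -244.9 mireds, a cooling shift.

-244.9 mireds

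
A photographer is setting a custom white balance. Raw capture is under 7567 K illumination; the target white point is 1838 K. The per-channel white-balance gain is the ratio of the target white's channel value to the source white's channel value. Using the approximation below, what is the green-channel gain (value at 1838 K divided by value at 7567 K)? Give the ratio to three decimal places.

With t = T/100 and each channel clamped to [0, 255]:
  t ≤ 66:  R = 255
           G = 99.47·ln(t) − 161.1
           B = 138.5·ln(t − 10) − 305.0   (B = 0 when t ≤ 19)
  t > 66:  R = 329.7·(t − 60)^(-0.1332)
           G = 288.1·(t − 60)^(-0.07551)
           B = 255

At 7567 K (t = 75.67):
  G = 288.1·(75.67 − 60)^(-0.07551) = 288.1·15.67^(-0.07551) = 288.1·0.81238 = 234.047.
At 1838 K (t = 18.38):
  G = 99.47·ln 18.38 − 161.1 = 99.47·2.9113 − 161.1 = 128.483.
Gain = 128.483 / 234.047 = 0.5490 → 0.549.

0.549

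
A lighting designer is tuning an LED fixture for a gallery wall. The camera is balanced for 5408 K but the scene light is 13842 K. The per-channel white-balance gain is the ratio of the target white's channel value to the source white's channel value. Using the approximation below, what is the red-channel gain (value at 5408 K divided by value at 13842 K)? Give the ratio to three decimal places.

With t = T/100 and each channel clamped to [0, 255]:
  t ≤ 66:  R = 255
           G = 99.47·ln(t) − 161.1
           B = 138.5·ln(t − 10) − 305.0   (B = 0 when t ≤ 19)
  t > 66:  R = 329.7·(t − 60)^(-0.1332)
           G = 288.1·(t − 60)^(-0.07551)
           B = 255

At 13842 K (t = 138.42):
  R = 329.7·(138.42 − 60)^(-0.1332) = 329.7·78.42^(-0.1332) = 329.7·0.55932 = 184.409.
At 5408 K (t = 54.08):
  R = 255 by definition for t ≤ 66.
Gain = 255.000 / 184.409 = 1.3828 → 1.383.

1.383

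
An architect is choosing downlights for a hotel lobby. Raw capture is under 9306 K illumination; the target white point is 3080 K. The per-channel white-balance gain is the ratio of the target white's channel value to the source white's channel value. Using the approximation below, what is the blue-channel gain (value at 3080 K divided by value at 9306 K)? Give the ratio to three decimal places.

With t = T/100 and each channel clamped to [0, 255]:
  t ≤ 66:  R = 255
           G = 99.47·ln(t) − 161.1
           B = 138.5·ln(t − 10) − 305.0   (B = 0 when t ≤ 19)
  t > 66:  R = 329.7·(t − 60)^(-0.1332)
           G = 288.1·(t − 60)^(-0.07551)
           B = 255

0.452

At 9306 K (t = 93.06):
  B = 255 by definition for t > 66.
At 3080 K (t = 30.8):
  B = 138.5·ln(30.8 − 10) − 305.0 = 138.5·ln 20.8 − 305.0 = 138.5·3.0350 − 305.0 = 115.341.
Gain = 115.341 / 255.000 = 0.4523 → 0.452.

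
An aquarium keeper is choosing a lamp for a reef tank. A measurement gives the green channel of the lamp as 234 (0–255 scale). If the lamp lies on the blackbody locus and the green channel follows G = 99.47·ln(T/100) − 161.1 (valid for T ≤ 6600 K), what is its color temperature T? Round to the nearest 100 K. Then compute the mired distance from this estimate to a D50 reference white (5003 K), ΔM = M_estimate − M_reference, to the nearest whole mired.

-11 mireds

ln t = (234 + 161.1) / 99.47 = 3.9721.
t = e^3.9721 = 53.093.
T = 100·t = 5309 K → 5300 K to the nearest 100 K.
M_estimate = 10⁶/5300 = 188.68; M_reference = 10⁶/5003 = 199.88.
ΔM = 188.68 − 199.88 = -11.20 → -11 mireds.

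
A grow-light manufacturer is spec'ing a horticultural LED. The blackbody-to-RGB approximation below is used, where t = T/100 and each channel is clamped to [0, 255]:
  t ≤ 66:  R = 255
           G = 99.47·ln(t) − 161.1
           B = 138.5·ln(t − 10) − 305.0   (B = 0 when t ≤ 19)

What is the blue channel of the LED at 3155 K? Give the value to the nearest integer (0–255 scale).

120

t = 3155/100 = 31.55; the t ≤ 66 branch applies.
B = 138.5·ln(31.55 − 10) − 305.0 = 138.5·ln 21.55 − 305.0 = 138.5·3.0704 − 305.0 = 120.247.
Rounded: 120.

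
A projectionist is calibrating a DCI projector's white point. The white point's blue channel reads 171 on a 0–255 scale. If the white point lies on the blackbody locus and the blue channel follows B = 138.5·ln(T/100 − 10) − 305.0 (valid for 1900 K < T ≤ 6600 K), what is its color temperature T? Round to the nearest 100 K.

ln(t − 10) = (171 + 305.0) / 138.5 = 3.4368.
t − 10 = e^3.4368 = 31.088, so t = 41.088.
T = 100·t = 4109 K → 4100 K to the nearest 100 K.

4100 K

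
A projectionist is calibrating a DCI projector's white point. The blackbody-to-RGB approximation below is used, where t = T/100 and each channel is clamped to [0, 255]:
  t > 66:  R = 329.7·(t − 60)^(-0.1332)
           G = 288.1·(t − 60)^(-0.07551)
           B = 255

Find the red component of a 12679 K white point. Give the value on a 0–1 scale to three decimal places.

t = 12679/100 = 126.79; the t > 66 branch applies.
R = 329.7·(126.79 − 60)^(-0.1332) = 329.7·66.79^(-0.1332) = 329.7·0.57141 = 188.394.
On a 0–1 scale: 188.394/255 = 0.7388 → 0.739.

0.739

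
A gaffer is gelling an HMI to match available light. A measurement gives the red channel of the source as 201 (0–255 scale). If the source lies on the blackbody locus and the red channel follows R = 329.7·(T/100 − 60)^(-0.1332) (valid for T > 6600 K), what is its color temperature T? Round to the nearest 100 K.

(t − 60)^(-0.1332) = 201/329.7 = 0.60965.
t − 60 = 0.60965^(1/-0.1332) = 0.60965^(-7.508) = 41.071, so t = 101.071.
T = 100·t = 10107 K → 10100 K to the nearest 100 K.

10100 K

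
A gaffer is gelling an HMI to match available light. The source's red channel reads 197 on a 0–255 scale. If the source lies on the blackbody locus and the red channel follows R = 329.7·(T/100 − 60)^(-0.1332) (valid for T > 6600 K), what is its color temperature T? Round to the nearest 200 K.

10800 K

(t − 60)^(-0.1332) = 197/329.7 = 0.59751.
t − 60 = 0.59751^(1/-0.1332) = 0.59751^(-7.508) = 47.761, so t = 107.761.
T = 100·t = 10776 K → 10800 K to the nearest 200 K.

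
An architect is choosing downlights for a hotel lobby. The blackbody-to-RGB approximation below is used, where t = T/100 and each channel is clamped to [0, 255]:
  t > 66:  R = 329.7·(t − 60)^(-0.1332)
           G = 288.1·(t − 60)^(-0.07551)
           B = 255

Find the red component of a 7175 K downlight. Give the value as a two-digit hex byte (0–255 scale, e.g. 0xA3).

t = 7175/100 = 71.75; the t > 66 branch applies.
R = 329.7·(71.75 − 60)^(-0.1332) = 329.7·11.75^(-0.1332) = 329.7·0.72023 = 237.460.
Rounded: 237; in hex, 0xED.

0xED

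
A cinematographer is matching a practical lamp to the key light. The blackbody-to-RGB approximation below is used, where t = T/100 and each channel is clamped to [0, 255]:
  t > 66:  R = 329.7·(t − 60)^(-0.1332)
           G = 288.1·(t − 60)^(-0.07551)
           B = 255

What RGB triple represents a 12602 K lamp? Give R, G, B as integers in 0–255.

t = 12602/100 = 126.02; the t > 66 branch applies.
R = 329.7·(126.02 − 60)^(-0.1332) = 329.7·66.02^(-0.1332) = 329.7·0.57229 = 188.685.
G = 288.1·(126.02 − 60)^(-0.07551) = 288.1·66.02^(-0.07551) = 288.1·0.72878 = 209.961.
B = 255 by definition for t > 66.
Rounded: (189, 210, 255).

R=189, G=210, B=255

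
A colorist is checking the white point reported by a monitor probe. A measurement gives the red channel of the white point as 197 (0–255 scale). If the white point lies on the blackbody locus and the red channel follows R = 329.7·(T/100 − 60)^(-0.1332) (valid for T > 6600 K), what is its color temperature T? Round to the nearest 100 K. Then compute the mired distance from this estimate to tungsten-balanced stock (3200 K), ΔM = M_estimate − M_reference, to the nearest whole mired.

(t − 60)^(-0.1332) = 197/329.7 = 0.59751.
t − 60 = 0.59751^(1/-0.1332) = 0.59751^(-7.508) = 47.761, so t = 107.761.
T = 100·t = 10776 K → 10800 K to the nearest 100 K.
M_estimate = 10⁶/10800 = 92.59; M_reference = 10⁶/3200 = 312.50.
ΔM = 92.59 − 312.50 = -219.91 → -220 mireds.

-220 mireds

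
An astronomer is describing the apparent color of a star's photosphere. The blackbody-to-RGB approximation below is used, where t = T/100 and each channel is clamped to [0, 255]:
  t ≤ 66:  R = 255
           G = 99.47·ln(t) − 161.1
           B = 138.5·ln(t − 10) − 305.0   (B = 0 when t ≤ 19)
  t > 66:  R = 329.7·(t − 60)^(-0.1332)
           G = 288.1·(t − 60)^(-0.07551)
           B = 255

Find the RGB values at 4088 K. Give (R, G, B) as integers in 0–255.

t = 4088/100 = 40.88; the t ≤ 66 branch applies.
R = 255 by definition for t ≤ 66.
G = 99.47·ln 40.88 − 161.1 = 99.47·3.7106 − 161.1 = 207.997.
B = 138.5·ln(40.88 − 10) − 305.0 = 138.5·ln 30.88 − 305.0 = 138.5·3.4301 − 305.0 = 170.070.
Rounded: (255, 208, 170).

(255, 208, 170)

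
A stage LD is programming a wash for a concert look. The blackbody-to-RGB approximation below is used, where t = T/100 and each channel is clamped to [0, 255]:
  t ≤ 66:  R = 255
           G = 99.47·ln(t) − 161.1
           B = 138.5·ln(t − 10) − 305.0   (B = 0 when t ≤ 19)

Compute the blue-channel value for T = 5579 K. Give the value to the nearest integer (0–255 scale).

225

t = 5579/100 = 55.79; the t ≤ 66 branch applies.
B = 138.5·ln(55.79 − 10) − 305.0 = 138.5·ln 45.79 − 305.0 = 138.5·3.8241 − 305.0 = 224.633.
Rounded: 225.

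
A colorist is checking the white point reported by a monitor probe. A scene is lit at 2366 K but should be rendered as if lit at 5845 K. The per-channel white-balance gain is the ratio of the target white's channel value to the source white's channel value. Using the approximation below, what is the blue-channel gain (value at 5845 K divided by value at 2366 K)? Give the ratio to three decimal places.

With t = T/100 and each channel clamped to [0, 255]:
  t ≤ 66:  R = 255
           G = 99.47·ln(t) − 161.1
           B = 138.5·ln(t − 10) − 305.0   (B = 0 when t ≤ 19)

At 2366 K (t = 23.66):
  B = 138.5·ln(23.66 − 10) − 305.0 = 138.5·ln 13.66 − 305.0 = 138.5·2.6145 − 305.0 = 57.104.
At 5845 K (t = 58.45):
  B = 138.5·ln(58.45 − 10) − 305.0 = 138.5·ln 48.45 − 305.0 = 138.5·3.8805 − 305.0 = 232.454.
Gain = 232.454 / 57.104 = 4.0707 → 4.071.

4.071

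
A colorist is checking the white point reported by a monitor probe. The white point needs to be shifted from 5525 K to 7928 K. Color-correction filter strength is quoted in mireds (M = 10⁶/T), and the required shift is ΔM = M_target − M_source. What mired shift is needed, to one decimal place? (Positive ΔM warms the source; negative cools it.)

-54.9 mireds

M_source = 10⁶/5525 = 180.995; M_target = 10⁶/7928 = 126.135.
ΔM = 126.135 − 180.995 = -54.860 → -54.9 mireds, a cooling shift.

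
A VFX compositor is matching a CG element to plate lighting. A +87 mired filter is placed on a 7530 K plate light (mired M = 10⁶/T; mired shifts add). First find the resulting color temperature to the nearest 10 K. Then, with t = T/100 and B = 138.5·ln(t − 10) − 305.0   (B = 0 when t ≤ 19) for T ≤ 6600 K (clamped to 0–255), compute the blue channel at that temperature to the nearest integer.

189

M_in = 10⁶/7530 = 132.80; M_out = 132.80 + (+87) = 219.80.
T_out = 10⁶/219.80 = 4549.5 K → 4550 K; t = 45.5.
B = 138.5·ln(45.5 − 10) − 305.0 = 138.5·ln 35.5 − 305.0 = 138.5·3.5695 − 305.0 = 189.380.
Rounded: 189.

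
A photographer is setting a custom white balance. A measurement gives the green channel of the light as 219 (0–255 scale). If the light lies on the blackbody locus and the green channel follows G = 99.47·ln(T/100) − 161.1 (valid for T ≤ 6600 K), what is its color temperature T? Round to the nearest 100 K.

4600 K

ln t = (219 + 161.1) / 99.47 = 3.8213.
t = e^3.8213 = 45.661.
T = 100·t = 4566 K → 4600 K to the nearest 100 K.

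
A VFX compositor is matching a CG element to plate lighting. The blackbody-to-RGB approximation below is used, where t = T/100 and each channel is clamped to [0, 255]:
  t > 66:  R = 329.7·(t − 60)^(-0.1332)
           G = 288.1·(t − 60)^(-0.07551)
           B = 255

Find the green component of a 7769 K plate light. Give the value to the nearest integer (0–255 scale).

232

t = 7769/100 = 77.69; the t > 66 branch applies.
G = 288.1·(77.69 − 60)^(-0.07551) = 288.1·17.69^(-0.07551) = 288.1·0.80498 = 231.914.
Rounded: 232.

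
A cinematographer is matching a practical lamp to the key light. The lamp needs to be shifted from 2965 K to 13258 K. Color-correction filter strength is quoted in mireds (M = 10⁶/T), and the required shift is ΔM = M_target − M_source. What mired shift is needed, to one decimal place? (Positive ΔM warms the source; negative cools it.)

-261.8 mireds

M_source = 10⁶/2965 = 337.268; M_target = 10⁶/13258 = 75.426.
ΔM = 75.426 − 337.268 = -261.842 → -261.8 mireds, a cooling shift.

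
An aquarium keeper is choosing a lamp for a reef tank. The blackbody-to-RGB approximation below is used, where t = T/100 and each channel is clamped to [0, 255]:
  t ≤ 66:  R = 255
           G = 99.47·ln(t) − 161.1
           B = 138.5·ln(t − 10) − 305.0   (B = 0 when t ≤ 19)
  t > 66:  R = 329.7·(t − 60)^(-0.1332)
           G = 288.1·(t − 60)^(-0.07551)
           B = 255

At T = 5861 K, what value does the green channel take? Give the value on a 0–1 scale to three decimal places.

0.956

t = 5861/100 = 58.61; the t ≤ 66 branch applies.
G = 99.47·ln 58.61 − 161.1 = 99.47·4.0709 − 161.1 = 243.833.
On a 0–1 scale: 243.833/255 = 0.9562 → 0.956.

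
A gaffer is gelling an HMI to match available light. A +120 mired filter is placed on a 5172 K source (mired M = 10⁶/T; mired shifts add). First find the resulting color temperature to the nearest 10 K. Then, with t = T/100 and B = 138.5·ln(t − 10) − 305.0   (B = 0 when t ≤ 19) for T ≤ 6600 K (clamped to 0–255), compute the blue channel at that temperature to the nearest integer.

122

M_in = 10⁶/5172 = 193.35; M_out = 193.35 + (+120) = 313.35.
T_out = 10⁶/313.35 = 3191.3 K → 3190 K; t = 31.9.
B = 138.5·ln(31.9 − 10) − 305.0 = 138.5·ln 21.9 − 305.0 = 138.5·3.0865 − 305.0 = 122.478.
Rounded: 122.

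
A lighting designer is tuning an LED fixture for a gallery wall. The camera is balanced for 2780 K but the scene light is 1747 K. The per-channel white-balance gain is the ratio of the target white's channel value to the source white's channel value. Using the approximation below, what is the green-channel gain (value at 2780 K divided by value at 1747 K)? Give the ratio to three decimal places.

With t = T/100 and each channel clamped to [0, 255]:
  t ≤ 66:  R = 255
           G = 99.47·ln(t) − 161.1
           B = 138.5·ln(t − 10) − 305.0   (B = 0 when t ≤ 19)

1.374

At 1747 K (t = 17.47):
  G = 99.47·ln 17.47 − 161.1 = 99.47·2.8605 − 161.1 = 123.432.
At 2780 K (t = 27.8):
  G = 99.47·ln 27.8 − 161.1 = 99.47·3.3250 − 161.1 = 169.641.
Gain = 169.641 / 123.432 = 1.3744 → 1.374.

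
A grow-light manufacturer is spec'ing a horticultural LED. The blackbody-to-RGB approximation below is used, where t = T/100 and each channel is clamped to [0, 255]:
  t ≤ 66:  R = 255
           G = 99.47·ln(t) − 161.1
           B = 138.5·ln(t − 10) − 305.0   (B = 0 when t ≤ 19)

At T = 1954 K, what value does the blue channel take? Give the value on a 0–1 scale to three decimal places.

0.029

t = 1954/100 = 19.54; the t ≤ 66 branch applies.
B = 138.5·ln(19.54 − 10) − 305.0 = 138.5·ln 9.54 − 305.0 = 138.5·2.2555 − 305.0 = 7.386.
On a 0–1 scale: 7.386/255 = 0.0290 → 0.029.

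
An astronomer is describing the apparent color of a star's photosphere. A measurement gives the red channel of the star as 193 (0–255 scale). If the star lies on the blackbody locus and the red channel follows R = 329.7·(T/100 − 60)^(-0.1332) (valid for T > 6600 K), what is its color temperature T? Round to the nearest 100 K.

(t − 60)^(-0.1332) = 193/329.7 = 0.58538.
t − 60 = 0.58538^(1/-0.1332) = 0.58538^(-7.508) = 55.713, so t = 115.713.
T = 100·t = 11571 K → 11600 K to the nearest 100 K.

11600 K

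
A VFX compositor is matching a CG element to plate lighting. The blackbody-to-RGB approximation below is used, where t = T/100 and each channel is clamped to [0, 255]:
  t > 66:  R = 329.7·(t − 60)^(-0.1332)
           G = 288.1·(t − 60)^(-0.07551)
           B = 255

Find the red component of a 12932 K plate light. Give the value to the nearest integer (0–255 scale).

187

t = 12932/100 = 129.32; the t > 66 branch applies.
R = 329.7·(129.32 − 60)^(-0.1332) = 329.7·69.32^(-0.1332) = 329.7·0.56859 = 187.463.
Rounded: 187.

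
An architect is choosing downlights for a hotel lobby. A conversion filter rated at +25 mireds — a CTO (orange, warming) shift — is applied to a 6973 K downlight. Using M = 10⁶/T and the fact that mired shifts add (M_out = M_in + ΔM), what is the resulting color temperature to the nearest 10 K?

5940 K

M_in = 10⁶/6973 = 143.41 mireds.
M_out = 143.41 + (+25) = 168.41 mireds.
T_out = 10⁶/168.41 = 5937.9 K → 5940 K.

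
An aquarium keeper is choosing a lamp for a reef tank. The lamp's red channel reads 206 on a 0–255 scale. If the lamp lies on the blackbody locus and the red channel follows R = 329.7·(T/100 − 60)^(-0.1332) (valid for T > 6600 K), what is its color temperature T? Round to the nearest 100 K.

9400 K

(t − 60)^(-0.1332) = 206/329.7 = 0.62481.
t − 60 = 0.62481^(1/-0.1332) = 0.62481^(-7.508) = 34.152, so t = 94.152.
T = 100·t = 9415 K → 9400 K to the nearest 100 K.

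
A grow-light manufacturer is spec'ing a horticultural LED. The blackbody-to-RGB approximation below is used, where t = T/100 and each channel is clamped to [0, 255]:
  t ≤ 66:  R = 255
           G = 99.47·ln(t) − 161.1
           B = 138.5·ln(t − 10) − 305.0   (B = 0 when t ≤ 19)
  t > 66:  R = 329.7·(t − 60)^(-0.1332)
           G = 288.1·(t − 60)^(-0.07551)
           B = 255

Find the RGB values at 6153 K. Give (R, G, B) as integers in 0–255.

t = 6153/100 = 61.53; the t ≤ 66 branch applies.
R = 255 by definition for t ≤ 66.
G = 99.47·ln 61.53 − 161.1 = 99.47·4.1195 − 161.1 = 248.669.
B = 138.5·ln(61.53 − 10) − 305.0 = 138.5·ln 51.53 − 305.0 = 138.5·3.9422 − 305.0 = 240.990.
Rounded: (255, 249, 241).

(255, 249, 241)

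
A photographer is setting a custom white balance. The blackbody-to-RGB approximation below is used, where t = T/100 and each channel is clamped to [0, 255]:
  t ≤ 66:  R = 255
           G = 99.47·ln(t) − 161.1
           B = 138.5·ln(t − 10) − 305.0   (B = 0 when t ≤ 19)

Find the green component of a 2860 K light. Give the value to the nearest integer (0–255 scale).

172

t = 2860/100 = 28.6; the t ≤ 66 branch applies.
G = 99.47·ln 28.6 − 161.1 = 99.47·3.3534 − 161.1 = 172.463.
Rounded: 172.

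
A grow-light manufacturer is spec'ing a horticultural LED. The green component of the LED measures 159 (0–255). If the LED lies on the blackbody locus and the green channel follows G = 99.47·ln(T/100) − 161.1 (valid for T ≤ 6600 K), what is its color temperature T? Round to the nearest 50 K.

ln t = (159 + 161.1) / 99.47 = 3.2181.
t = e^3.2181 = 24.980.
T = 100·t = 2498 K → 2500 K to the nearest 50 K.

2500 K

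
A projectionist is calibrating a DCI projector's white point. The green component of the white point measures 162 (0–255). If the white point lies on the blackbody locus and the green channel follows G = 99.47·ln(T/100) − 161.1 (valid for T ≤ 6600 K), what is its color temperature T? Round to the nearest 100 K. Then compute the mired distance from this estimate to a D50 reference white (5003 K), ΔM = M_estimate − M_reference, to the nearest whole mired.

+185 mireds

ln t = (162 + 161.1) / 99.47 = 3.2482.
t = e^3.2482 = 25.744.
T = 100·t = 2574 K → 2600 K to the nearest 100 K.
M_estimate = 10⁶/2600 = 384.62; M_reference = 10⁶/5003 = 199.88.
ΔM = 384.62 − 199.88 = 184.74 → +185 mireds.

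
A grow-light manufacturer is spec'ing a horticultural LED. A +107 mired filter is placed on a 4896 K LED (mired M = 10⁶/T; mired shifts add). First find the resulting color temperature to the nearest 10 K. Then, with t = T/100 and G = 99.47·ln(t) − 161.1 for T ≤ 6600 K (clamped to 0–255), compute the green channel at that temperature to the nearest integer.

M_in = 10⁶/4896 = 204.25; M_out = 204.25 + (+107) = 311.25.
T_out = 10⁶/311.25 = 3212.9 K → 3210 K; t = 32.1.
G = 99.47·ln 32.1 − 161.1 = 99.47·3.4689 − 161.1 = 183.947.
Rounded: 184.

184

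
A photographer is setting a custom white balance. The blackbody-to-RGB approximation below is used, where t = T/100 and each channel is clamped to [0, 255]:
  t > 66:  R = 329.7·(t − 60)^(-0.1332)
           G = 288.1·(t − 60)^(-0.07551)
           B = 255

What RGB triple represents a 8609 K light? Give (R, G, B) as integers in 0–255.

t = 8609/100 = 86.09; the t > 66 branch applies.
R = 329.7·(86.09 − 60)^(-0.1332) = 329.7·26.09^(-0.1332) = 329.7·0.64763 = 213.523.
G = 288.1·(86.09 − 60)^(-0.07551) = 288.1·26.09^(-0.07551) = 288.1·0.78170 = 225.209.
B = 255 by definition for t > 66.
Rounded: (214, 225, 255).

(214, 225, 255)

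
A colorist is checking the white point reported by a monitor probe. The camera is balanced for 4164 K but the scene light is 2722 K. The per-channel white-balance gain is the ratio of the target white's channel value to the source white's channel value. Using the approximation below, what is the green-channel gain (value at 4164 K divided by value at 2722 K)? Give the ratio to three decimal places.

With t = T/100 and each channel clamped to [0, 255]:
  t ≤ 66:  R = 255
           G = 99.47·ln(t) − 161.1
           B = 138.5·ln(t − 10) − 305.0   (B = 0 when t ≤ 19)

At 2722 K (t = 27.22):
  G = 99.47·ln 27.22 − 161.1 = 99.47·3.3040 − 161.1 = 167.544.
At 4164 K (t = 41.64):
  G = 99.47·ln 41.64 − 161.1 = 99.47·3.7291 − 161.1 = 209.830.
Gain = 209.830 / 167.544 = 1.2524 → 1.252.

1.252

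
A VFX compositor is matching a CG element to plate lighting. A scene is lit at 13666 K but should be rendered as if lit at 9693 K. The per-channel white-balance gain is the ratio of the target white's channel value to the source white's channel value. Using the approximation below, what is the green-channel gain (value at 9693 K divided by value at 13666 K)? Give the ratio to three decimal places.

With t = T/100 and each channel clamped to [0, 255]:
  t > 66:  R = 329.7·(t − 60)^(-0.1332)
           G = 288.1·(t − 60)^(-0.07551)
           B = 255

At 13666 K (t = 136.66):
  G = 288.1·(136.66 − 60)^(-0.07551) = 288.1·76.66^(-0.07551) = 288.1·0.72060 = 207.606.
At 9693 K (t = 96.93):
  G = 288.1·(96.93 − 60)^(-0.07551) = 288.1·36.93^(-0.07551) = 288.1·0.76146 = 219.377.
Gain = 219.377 / 207.606 = 1.0567 → 1.057.

1.057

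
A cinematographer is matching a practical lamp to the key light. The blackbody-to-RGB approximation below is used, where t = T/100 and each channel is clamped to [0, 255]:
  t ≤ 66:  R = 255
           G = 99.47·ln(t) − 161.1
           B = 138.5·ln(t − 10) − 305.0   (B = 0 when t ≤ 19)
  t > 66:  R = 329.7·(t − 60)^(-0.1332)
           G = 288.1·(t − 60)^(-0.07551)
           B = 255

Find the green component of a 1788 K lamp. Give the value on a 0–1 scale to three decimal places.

t = 1788/100 = 17.88; the t ≤ 66 branch applies.
G = 99.47·ln 17.88 − 161.1 = 99.47·2.8837 − 161.1 = 125.740.
On a 0–1 scale: 125.740/255 = 0.4931 → 0.493.

0.493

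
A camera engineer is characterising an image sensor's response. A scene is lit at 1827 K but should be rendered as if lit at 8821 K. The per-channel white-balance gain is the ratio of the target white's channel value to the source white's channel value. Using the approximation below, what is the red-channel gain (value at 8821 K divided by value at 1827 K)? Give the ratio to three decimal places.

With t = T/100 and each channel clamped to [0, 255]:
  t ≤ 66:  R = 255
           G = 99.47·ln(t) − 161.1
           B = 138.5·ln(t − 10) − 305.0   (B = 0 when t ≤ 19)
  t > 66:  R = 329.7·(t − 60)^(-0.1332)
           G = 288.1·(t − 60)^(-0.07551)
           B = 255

0.829

At 1827 K (t = 18.27):
  R = 255 by definition for t ≤ 66.
At 8821 K (t = 88.21):
  R = 329.7·(88.21 − 60)^(-0.1332) = 329.7·28.21^(-0.1332) = 329.7·0.64092 = 211.313.
Gain = 211.313 / 255.000 = 0.8287 → 0.829.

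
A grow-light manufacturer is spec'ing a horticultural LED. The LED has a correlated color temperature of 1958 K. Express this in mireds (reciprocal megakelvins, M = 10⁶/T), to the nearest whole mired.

M = 10⁶ / 1958 = 510.725 → 511 mireds.

511 mireds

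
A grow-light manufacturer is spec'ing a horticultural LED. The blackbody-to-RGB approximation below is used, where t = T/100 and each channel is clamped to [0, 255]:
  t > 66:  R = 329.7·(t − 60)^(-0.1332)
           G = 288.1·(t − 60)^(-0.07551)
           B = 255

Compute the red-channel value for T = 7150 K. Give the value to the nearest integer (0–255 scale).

t = 7150/100 = 71.5; the t > 66 branch applies.
R = 329.7·(71.5 − 60)^(-0.1332) = 329.7·11.5^(-0.1332) = 329.7·0.72230 = 238.141.
Rounded: 238.

238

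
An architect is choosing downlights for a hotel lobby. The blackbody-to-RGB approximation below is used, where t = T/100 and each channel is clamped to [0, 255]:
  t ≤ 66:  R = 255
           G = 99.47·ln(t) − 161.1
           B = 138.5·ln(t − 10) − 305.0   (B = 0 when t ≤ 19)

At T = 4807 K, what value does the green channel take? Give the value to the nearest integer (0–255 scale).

t = 4807/100 = 48.07; the t ≤ 66 branch applies.
G = 99.47·ln 48.07 − 161.1 = 99.47·3.8727 − 161.1 = 224.113.
Rounded: 224.

224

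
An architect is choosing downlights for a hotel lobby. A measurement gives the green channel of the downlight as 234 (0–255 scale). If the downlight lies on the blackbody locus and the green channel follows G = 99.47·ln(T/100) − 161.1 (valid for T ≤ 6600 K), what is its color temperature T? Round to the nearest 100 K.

5300 K

ln t = (234 + 161.1) / 99.47 = 3.9721.
t = e^3.9721 = 53.093.
T = 100·t = 5309 K → 5300 K to the nearest 100 K.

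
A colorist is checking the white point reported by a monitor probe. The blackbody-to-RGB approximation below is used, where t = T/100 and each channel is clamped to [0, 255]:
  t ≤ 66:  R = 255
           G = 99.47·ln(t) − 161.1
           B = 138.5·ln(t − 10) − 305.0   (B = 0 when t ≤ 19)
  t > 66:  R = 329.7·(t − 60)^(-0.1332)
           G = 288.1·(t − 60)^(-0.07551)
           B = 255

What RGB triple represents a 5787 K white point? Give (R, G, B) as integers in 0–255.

t = 5787/100 = 57.87; the t ≤ 66 branch applies.
R = 255 by definition for t ≤ 66.
G = 99.47·ln 57.87 − 161.1 = 99.47·4.0582 − 161.1 = 242.569.
B = 138.5·ln(57.87 − 10) − 305.0 = 138.5·ln 47.87 − 305.0 = 138.5·3.8685 − 305.0 = 230.786.
Rounded: (255, 243, 231).

(255, 243, 231)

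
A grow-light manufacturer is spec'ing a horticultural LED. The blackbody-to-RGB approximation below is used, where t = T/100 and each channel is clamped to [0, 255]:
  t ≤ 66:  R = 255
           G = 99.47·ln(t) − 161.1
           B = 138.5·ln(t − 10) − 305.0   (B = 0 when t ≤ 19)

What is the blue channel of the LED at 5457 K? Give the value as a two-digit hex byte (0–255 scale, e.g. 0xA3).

0xDD

t = 5457/100 = 54.57; the t ≤ 66 branch applies.
B = 138.5·ln(54.57 − 10) − 305.0 = 138.5·ln 44.57 − 305.0 = 138.5·3.7971 − 305.0 = 220.893.
Rounded: 221; in hex, 0xDD.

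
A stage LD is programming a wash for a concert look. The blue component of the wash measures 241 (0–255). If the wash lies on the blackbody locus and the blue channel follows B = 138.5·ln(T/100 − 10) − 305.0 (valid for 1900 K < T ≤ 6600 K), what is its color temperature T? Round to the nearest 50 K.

ln(t − 10) = (241 + 305.0) / 138.5 = 3.9422.
t − 10 = e^3.9422 = 51.534, so t = 61.534.
T = 100·t = 6153 K → 6150 K to the nearest 50 K.

6150 K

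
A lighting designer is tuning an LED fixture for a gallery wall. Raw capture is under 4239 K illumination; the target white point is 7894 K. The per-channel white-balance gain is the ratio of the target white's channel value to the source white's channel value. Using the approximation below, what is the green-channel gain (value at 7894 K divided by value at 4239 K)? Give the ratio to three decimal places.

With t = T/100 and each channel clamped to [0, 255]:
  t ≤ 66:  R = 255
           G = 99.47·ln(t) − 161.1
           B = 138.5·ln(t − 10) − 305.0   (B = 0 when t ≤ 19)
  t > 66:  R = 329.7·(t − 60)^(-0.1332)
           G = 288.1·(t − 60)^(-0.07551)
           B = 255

At 4239 K (t = 42.39):
  G = 99.47·ln 42.39 − 161.1 = 99.47·3.7469 − 161.1 = 211.605.
At 7894 K (t = 78.94):
  G = 288.1·(78.94 − 60)^(-0.07551) = 288.1·18.94^(-0.07551) = 288.1·0.80084 = 230.722.
Gain = 230.722 / 211.605 = 1.0903 → 1.090.

1.090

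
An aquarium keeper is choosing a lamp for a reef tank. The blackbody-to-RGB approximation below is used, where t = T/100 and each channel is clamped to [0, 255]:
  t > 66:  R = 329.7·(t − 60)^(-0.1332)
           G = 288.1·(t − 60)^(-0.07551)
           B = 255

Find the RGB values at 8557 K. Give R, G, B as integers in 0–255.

R=214, G=226, B=255

t = 8557/100 = 85.57; the t > 66 branch applies.
R = 329.7·(85.57 − 60)^(-0.1332) = 329.7·25.57^(-0.1332) = 329.7·0.64937 = 214.096.
G = 288.1·(85.57 − 60)^(-0.07551) = 288.1·25.57^(-0.07551) = 288.1·0.78289 = 225.551.
B = 255 by definition for t > 66.
Rounded: (214, 226, 255).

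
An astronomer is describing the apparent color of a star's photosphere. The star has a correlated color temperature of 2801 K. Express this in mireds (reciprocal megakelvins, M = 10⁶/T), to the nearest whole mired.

M = 10⁶ / 2801 = 357.015 → 357 mireds.

357 mireds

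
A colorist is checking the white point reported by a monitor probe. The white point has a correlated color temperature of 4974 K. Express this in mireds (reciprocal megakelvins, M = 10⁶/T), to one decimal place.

M = 10⁶ / 4974 = 201.045 → 201.0 mireds.

201.0 mireds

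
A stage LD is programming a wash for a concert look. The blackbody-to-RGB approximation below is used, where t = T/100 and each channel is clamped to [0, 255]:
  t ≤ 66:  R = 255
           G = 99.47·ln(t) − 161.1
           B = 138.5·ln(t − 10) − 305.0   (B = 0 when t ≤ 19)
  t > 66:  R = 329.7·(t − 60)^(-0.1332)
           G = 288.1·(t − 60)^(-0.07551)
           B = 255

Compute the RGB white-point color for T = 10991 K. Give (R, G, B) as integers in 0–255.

(196, 214, 255)

t = 10991/100 = 109.91; the t > 66 branch applies.
R = 329.7·(109.91 − 60)^(-0.1332) = 329.7·49.91^(-0.1332) = 329.7·0.59402 = 195.849.
G = 288.1·(109.91 − 60)^(-0.07551) = 288.1·49.91^(-0.07551) = 288.1·0.74434 = 214.444.
B = 255 by definition for t > 66.
Rounded: (196, 214, 255).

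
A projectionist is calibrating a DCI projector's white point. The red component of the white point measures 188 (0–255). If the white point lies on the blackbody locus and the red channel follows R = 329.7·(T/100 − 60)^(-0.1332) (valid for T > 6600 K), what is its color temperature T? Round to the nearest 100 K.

12800 K

(t − 60)^(-0.1332) = 188/329.7 = 0.57022.
t − 60 = 0.57022^(1/-0.1332) = 0.57022^(-7.508) = 67.848, so t = 127.848.
T = 100·t = 12785 K → 12800 K to the nearest 100 K.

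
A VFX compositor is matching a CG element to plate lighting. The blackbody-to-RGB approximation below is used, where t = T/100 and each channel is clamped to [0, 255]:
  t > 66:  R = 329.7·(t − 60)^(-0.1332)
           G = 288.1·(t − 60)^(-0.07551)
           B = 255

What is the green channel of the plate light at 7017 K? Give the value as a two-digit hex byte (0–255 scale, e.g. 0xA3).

0xF2

t = 7017/100 = 70.17; the t > 66 branch applies.
G = 288.1·(70.17 − 60)^(-0.07551) = 288.1·10.17^(-0.07551) = 288.1·0.83934 = 241.813.
Rounded: 242; in hex, 0xF2.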